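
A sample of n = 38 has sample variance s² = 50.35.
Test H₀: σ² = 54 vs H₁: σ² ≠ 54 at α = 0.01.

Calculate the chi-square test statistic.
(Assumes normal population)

df = n - 1 = 37
χ² = (n-1)s²/σ₀² = 37×50.35/54 = 34.4991
Critical values: χ²_{0.995,37} = 18.586, χ²_{0.005,37} = 62.883
Rejection region: χ² < 18.586 or χ² > 62.883
Decision: fail to reject H₀

Answer: χ² = 34.4991, fail to reject H₀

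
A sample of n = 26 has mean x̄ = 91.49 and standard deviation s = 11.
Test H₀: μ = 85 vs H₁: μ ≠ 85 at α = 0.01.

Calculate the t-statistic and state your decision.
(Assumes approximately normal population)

Answer: t = 3.0084, reject H₀

Derivation:
df = n - 1 = 25
SE = s/√n = 11/√26 = 2.1573
t = (x̄ - μ₀)/SE = (91.49 - 85)/2.1573 = 3.0084
Critical value: t_{0.005,25} = ±2.787
p-value ≈ 0.0059
Decision: reject H₀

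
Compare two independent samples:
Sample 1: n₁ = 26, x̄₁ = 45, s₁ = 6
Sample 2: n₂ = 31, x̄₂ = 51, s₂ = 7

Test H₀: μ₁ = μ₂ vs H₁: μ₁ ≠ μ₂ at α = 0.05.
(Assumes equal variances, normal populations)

Pooled variance: s²_p = [25×6² + 30×7²]/(55) = 43.0909
s_p = 6.5644
SE = s_p×√(1/n₁ + 1/n₂) = 6.5644×√(1/26 + 1/31) = 1.7457
t = (x̄₁ - x̄₂)/SE = (45 - 51)/1.7457 = -3.4370
df = 55, t-critical = ±2.004
Decision: reject H₀

Answer: t = -3.4370, reject H₀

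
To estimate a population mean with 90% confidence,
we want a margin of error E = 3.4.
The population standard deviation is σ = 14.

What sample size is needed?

Answer: n = 46

Derivation:
z_0.05 = 1.645
n = (z×σ/E)² = (1.645×14/3.4)²
n = 45.8807
Round up: n = 46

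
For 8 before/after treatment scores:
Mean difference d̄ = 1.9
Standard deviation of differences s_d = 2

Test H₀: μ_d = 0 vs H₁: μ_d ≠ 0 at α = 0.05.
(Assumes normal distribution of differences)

df = n - 1 = 7
SE = s_d/√n = 2/√8 = 0.7071
t = d̄/SE = 1.9/0.7071 = 2.6870
Critical value: t_{0.025,7} = ±2.365
p-value ≈ 0.0312
Decision: reject H₀

Answer: t = 2.6870, reject H₀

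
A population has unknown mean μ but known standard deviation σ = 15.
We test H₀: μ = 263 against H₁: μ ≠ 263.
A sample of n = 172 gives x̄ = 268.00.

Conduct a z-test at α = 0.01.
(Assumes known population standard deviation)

Standard error: SE = σ/√n = 15/√172 = 1.1437
z-statistic: z = (x̄ - μ₀)/SE = (268.00 - 263)/1.1437 = 4.3718
Critical value: ±2.576
p-value < 0.0001
Decision: reject H₀

Answer: z = 4.3718, reject H₀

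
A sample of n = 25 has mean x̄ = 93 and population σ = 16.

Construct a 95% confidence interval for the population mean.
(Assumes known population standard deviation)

Confidence level: 95%, α = 0.05
z_0.025 = 1.960
SE = σ/√n = 16/√25 = 3.2000
Margin of error = 1.960 × 3.2000 = 6.2720
CI: x̄ ± margin = 93 ± 6.2720
CI: (86.7280, 99.2720)

Answer: (86.7280, 99.2720)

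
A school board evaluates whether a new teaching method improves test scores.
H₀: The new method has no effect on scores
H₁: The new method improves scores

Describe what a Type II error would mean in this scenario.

A Type I error (probability α) occurs when we reject a true H₀.
A Type II error (probability β) occurs when we fail to reject a false H₀.

Answer: Failing to adopt an effective teaching method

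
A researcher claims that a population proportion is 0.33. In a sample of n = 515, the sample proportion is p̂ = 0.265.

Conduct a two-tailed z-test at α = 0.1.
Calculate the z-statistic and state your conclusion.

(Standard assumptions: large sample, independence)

H₀: p = 0.33, H₁: p ≠ 0.33
Standard error: SE = √(p₀(1-p₀)/n) = √(0.33×0.67/515) = 0.020720
z-statistic: z = (p̂ - p₀)/SE = (0.265 - 0.33)/0.020720 = -3.1371
Critical value: z_0.05 = ±1.645
p-value = 0.0017
Decision: reject H₀ at α = 0.1

Answer: z = -3.1371, reject H₀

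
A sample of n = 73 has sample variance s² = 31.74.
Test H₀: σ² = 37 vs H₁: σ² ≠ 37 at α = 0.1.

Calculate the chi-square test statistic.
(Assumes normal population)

df = n - 1 = 72
χ² = (n-1)s²/σ₀² = 72×31.74/37 = 61.7643
Critical values: χ²_{0.95,72} = 53.462, χ²_{0.05,72} = 92.808
Rejection region: χ² < 53.462 or χ² > 92.808
Decision: fail to reject H₀

Answer: χ² = 61.7643, fail to reject H₀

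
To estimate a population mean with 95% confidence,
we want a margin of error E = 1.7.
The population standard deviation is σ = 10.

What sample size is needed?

z_0.025 = 1.960
n = (z×σ/E)² = (1.960×10/1.7)²
n = 132.9273
Round up: n = 133

Answer: n = 133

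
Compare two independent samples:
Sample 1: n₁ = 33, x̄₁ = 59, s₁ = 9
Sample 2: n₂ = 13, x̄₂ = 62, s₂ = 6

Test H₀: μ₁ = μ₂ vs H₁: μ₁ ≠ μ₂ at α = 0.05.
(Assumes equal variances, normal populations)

Pooled variance: s²_p = [32×9² + 12×6²]/(44) = 68.7273
s_p = 8.2902
SE = s_p×√(1/n₁ + 1/n₂) = 8.2902×√(1/33 + 1/13) = 2.7147
t = (x̄₁ - x̄₂)/SE = (59 - 62)/2.7147 = -1.1051
df = 44, t-critical = ±2.015
Decision: fail to reject H₀

Answer: t = -1.1051, fail to reject H₀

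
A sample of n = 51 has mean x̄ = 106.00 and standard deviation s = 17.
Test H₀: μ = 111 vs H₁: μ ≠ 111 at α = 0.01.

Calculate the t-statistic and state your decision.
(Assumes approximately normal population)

Answer: t = -2.1004, fail to reject H₀

Derivation:
df = n - 1 = 50
SE = s/√n = 17/√51 = 2.3805
t = (x̄ - μ₀)/SE = (106.00 - 111)/2.3805 = -2.1004
Critical value: t_{0.005,50} = ±2.678
p-value ≈ 0.0408
Decision: fail to reject H₀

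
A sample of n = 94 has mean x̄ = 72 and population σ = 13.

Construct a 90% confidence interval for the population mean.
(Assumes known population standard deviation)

Confidence level: 90%, α = 0.1
z_0.05 = 1.645
SE = σ/√n = 13/√94 = 1.3408
Margin of error = 1.645 × 1.3408 = 2.2056
CI: x̄ ± margin = 72 ± 2.2056
CI: (69.7944, 74.2056)

Answer: (69.7944, 74.2056)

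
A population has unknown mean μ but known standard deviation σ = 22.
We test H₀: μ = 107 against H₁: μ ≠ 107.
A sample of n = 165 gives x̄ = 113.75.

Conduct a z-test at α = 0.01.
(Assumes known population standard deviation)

Answer: z = 3.9411, reject H₀

Derivation:
Standard error: SE = σ/√n = 22/√165 = 1.7127
z-statistic: z = (x̄ - μ₀)/SE = (113.75 - 107)/1.7127 = 3.9411
Critical value: ±2.576
p-value = 0.0001
Decision: reject H₀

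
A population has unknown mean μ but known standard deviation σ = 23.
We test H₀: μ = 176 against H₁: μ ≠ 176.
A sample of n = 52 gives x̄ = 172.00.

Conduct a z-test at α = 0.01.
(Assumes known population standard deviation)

Standard error: SE = σ/√n = 23/√52 = 3.1895
z-statistic: z = (x̄ - μ₀)/SE = (172.00 - 176)/3.1895 = -1.2541
Critical value: ±2.576
p-value = 0.2098
Decision: fail to reject H₀

Answer: z = -1.2541, fail to reject H₀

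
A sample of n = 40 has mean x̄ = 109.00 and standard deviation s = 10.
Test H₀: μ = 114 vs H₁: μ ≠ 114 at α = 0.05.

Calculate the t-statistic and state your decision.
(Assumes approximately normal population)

Answer: t = -3.1624, reject H₀

Derivation:
df = n - 1 = 39
SE = s/√n = 10/√40 = 1.5811
t = (x̄ - μ₀)/SE = (109.00 - 114)/1.5811 = -3.1624
Critical value: t_{0.025,39} = ±2.023
p-value ≈ 0.0030
Decision: reject H₀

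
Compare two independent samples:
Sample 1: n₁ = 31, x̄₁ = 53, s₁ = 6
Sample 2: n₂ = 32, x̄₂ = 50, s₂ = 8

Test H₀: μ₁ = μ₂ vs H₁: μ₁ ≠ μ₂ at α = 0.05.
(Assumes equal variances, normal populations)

Pooled variance: s²_p = [30×6² + 31×8²]/(61) = 50.2295
s_p = 7.0873
SE = s_p×√(1/n₁ + 1/n₂) = 7.0873×√(1/31 + 1/32) = 1.7861
t = (x̄₁ - x̄₂)/SE = (53 - 50)/1.7861 = 1.6796
df = 61, t-critical = ±2.000
Decision: fail to reject H₀

Answer: t = 1.6796, fail to reject H₀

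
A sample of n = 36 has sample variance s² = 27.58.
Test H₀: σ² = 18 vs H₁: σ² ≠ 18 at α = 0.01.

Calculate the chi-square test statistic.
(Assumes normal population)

Answer: χ² = 53.6278, fail to reject H₀

Derivation:
df = n - 1 = 35
χ² = (n-1)s²/σ₀² = 35×27.58/18 = 53.6278
Critical values: χ²_{0.995,35} = 17.192, χ²_{0.005,35} = 60.275
Rejection region: χ² < 17.192 or χ² > 60.275
Decision: fail to reject H₀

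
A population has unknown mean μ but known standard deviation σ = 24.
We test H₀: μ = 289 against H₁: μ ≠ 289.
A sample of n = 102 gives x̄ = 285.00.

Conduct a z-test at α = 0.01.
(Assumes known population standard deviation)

Standard error: SE = σ/√n = 24/√102 = 2.3764
z-statistic: z = (x̄ - μ₀)/SE = (285.00 - 289)/2.3764 = -1.6832
Critical value: ±2.576
p-value = 0.0923
Decision: fail to reject H₀

Answer: z = -1.6832, fail to reject H₀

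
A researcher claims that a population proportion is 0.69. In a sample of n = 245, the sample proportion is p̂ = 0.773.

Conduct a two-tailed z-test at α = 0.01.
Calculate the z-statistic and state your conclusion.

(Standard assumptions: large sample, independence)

Answer: z = 2.8090, reject H₀

Derivation:
H₀: p = 0.69, H₁: p ≠ 0.69
Standard error: SE = √(p₀(1-p₀)/n) = √(0.69×0.31/245) = 0.029548
z-statistic: z = (p̂ - p₀)/SE = (0.773 - 0.69)/0.029548 = 2.8090
Critical value: z_0.005 = ±2.576
p-value = 0.0050
Decision: reject H₀ at α = 0.01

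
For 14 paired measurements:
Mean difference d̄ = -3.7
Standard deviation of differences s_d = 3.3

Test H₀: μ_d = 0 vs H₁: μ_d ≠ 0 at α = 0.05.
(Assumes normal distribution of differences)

Answer: t = -4.1950, reject H₀

Derivation:
df = n - 1 = 13
SE = s_d/√n = 3.3/√14 = 0.8820
t = d̄/SE = -3.7/0.8820 = -4.1950
Critical value: t_{0.025,13} = ±2.160
p-value ≈ 0.0010
Decision: reject H₀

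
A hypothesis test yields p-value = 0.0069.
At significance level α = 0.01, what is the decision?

Answer: reject H₀

Derivation:
Compare p-value to α:
0.0069 < 0.01
Decision: reject H₀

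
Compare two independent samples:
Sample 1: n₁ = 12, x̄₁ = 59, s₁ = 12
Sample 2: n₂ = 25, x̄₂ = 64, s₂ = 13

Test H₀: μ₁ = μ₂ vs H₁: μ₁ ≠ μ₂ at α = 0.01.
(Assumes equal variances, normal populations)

Pooled variance: s²_p = [11×12² + 24×13²]/(35) = 161.1429
s_p = 12.6942
SE = s_p×√(1/n₁ + 1/n₂) = 12.6942×√(1/12 + 1/25) = 4.4581
t = (x̄₁ - x̄₂)/SE = (59 - 64)/4.4581 = -1.1216
df = 35, t-critical = ±2.724
Decision: fail to reject H₀

Answer: t = -1.1216, fail to reject H₀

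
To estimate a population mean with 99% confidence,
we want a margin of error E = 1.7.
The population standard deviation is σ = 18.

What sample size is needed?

z_0.005 = 2.576
n = (z×σ/E)² = (2.576×18/1.7)²
n = 743.9417
Round up: n = 744

Answer: n = 744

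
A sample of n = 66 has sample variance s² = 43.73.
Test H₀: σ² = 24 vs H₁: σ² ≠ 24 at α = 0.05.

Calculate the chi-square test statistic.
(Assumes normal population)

df = n - 1 = 65
χ² = (n-1)s²/σ₀² = 65×43.73/24 = 118.4354
Critical values: χ²_{0.975,65} = 44.603, χ²_{0.025,65} = 89.177
Rejection region: χ² < 44.603 or χ² > 89.177
Decision: reject H₀

Answer: χ² = 118.4354, reject H₀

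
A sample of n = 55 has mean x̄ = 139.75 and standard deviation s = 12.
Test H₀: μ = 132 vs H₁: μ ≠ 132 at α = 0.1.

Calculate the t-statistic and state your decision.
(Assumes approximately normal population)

Answer: t = 4.7896, reject H₀

Derivation:
df = n - 1 = 54
SE = s/√n = 12/√55 = 1.6181
t = (x̄ - μ₀)/SE = (139.75 - 132)/1.6181 = 4.7896
Critical value: t_{0.05,54} = ±1.674
p-value < 0.0001
Decision: reject H₀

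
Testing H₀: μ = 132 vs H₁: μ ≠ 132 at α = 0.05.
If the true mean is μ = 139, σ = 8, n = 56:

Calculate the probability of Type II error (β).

SE = σ/√n = 8/√56 = 1.0690
Critical values: μ₀ ± z_0.025×SE = 132 ± 1.960×1.0690
Acceptance region: (129.9048, 134.0952)
Under H₁ (μ = 139): z_high = (134.0952 - 139)/1.0690 = -4.5882, z_low = (129.9048 - 139)/1.0690 = -8.5081
β = P(not reject | H₁) = Φ(-4.5882) - Φ(-8.5081) ≈ 0.0000

Answer: β ≈ 0.0000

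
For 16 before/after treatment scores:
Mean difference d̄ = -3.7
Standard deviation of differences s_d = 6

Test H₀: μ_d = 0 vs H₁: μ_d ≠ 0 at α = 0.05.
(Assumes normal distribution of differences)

df = n - 1 = 15
SE = s_d/√n = 6/√16 = 1.5000
t = d̄/SE = -3.7/1.5000 = -2.4667
Critical value: t_{0.025,15} = ±2.131
p-value ≈ 0.0262
Decision: reject H₀

Answer: t = -2.4667, reject H₀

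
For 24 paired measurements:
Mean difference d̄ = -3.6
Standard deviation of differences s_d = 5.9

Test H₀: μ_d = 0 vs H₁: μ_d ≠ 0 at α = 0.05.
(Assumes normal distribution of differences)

Answer: t = -2.9893, reject H₀

Derivation:
df = n - 1 = 23
SE = s_d/√n = 5.9/√24 = 1.2043
t = d̄/SE = -3.6/1.2043 = -2.9893
Critical value: t_{0.025,23} = ±2.069
p-value ≈ 0.0066
Decision: reject H₀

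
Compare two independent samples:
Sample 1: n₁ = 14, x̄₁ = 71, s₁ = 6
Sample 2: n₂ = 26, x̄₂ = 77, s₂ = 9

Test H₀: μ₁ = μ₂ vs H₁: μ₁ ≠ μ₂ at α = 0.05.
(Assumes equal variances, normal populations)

Pooled variance: s²_p = [13×6² + 25×9²]/(38) = 65.6053
s_p = 8.0997
SE = s_p×√(1/n₁ + 1/n₂) = 8.0997×√(1/14 + 1/26) = 2.6850
t = (x̄₁ - x̄₂)/SE = (71 - 77)/2.6850 = -2.2346
df = 38, t-critical = ±2.024
Decision: reject H₀

Answer: t = -2.2346, reject H₀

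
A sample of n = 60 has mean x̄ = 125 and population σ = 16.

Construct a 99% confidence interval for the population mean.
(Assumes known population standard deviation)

Answer: (119.6790, 130.3210)

Derivation:
Confidence level: 99%, α = 0.01
z_0.005 = 2.576
SE = σ/√n = 16/√60 = 2.0656
Margin of error = 2.576 × 2.0656 = 5.3210
CI: x̄ ± margin = 125 ± 5.3210
CI: (119.6790, 130.3210)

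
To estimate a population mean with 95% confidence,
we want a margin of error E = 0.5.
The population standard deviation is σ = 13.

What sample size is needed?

z_0.025 = 1.960
n = (z×σ/E)² = (1.960×13/0.5)²
n = 2596.9216
Round up: n = 2597

Answer: n = 2597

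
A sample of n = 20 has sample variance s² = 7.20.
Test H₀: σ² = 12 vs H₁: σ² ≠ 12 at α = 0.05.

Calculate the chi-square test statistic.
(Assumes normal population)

Answer: χ² = 11.4000, fail to reject H₀

Derivation:
df = n - 1 = 19
χ² = (n-1)s²/σ₀² = 19×7.20/12 = 11.4000
Critical values: χ²_{0.975,19} = 8.907, χ²_{0.025,19} = 32.852
Rejection region: χ² < 8.907 or χ² > 32.852
Decision: fail to reject H₀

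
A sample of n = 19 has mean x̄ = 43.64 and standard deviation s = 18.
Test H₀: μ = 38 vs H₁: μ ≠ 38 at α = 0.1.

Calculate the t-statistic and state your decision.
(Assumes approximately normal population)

Answer: t = 1.3658, fail to reject H₀

Derivation:
df = n - 1 = 18
SE = s/√n = 18/√19 = 4.1295
t = (x̄ - μ₀)/SE = (43.64 - 38)/4.1295 = 1.3658
Critical value: t_{0.05,18} = ±1.734
p-value ≈ 0.1888
Decision: fail to reject H₀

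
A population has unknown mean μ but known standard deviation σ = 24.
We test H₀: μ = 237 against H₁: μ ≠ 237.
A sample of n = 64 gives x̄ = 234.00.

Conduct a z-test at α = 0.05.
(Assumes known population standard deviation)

Answer: z = -1.0000, fail to reject H₀

Derivation:
Standard error: SE = σ/√n = 24/√64 = 3.0000
z-statistic: z = (x̄ - μ₀)/SE = (234.00 - 237)/3.0000 = -1.0000
Critical value: ±1.960
p-value = 0.3173
Decision: fail to reject H₀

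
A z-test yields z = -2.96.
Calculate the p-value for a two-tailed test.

Answer: p-value ≈ 0.0031

Derivation:
For z = -2.96:
p = 2×P(Z > |-2.96|) = 2×(1 - Φ(2.96)) = 0.0031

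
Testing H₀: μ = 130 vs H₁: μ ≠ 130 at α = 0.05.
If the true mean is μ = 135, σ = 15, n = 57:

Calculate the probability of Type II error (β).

SE = σ/√n = 15/√57 = 1.9868
Critical values: μ₀ ± z_0.025×SE = 130 ± 1.960×1.9868
Acceptance region: (126.1059, 133.8941)
Under H₁ (μ = 135): z_high = (133.8941 - 135)/1.9868 = -0.5566, z_low = (126.1059 - 135)/1.9868 = -4.4766
β = P(not reject | H₁) = Φ(-0.5566) - Φ(-4.4766) ≈ 0.2889

Answer: β ≈ 0.2889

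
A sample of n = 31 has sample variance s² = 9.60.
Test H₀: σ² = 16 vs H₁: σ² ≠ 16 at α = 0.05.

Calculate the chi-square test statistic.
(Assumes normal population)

df = n - 1 = 30
χ² = (n-1)s²/σ₀² = 30×9.60/16 = 18.0000
Critical values: χ²_{0.975,30} = 16.791, χ²_{0.025,30} = 46.979
Rejection region: χ² < 16.791 or χ² > 46.979
Decision: fail to reject H₀

Answer: χ² = 18.0000, fail to reject H₀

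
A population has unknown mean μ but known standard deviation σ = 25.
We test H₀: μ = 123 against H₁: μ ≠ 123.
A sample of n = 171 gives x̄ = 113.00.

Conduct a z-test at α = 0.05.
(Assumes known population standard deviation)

Answer: z = -5.2307, reject H₀

Derivation:
Standard error: SE = σ/√n = 25/√171 = 1.9118
z-statistic: z = (x̄ - μ₀)/SE = (113.00 - 123)/1.9118 = -5.2307
Critical value: ±1.960
p-value < 0.0001
Decision: reject H₀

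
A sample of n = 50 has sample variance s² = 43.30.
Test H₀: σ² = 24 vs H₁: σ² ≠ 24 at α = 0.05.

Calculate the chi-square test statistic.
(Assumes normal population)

df = n - 1 = 49
χ² = (n-1)s²/σ₀² = 49×43.30/24 = 88.4042
Critical values: χ²_{0.975,49} = 31.555, χ²_{0.025,49} = 70.222
Rejection region: χ² < 31.555 or χ² > 70.222
Decision: reject H₀

Answer: χ² = 88.4042, reject H₀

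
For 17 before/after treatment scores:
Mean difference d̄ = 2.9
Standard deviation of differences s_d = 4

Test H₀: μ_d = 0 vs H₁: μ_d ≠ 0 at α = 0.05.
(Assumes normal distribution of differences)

df = n - 1 = 16
SE = s_d/√n = 4/√17 = 0.9701
t = d̄/SE = 2.9/0.9701 = 2.9894
Critical value: t_{0.025,16} = ±2.120
p-value ≈ 0.0087
Decision: reject H₀

Answer: t = 2.9894, reject H₀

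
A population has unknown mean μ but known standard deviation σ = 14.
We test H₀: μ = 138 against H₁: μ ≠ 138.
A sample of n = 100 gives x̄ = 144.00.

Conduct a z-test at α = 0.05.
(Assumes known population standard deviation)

Answer: z = 4.2857, reject H₀

Derivation:
Standard error: SE = σ/√n = 14/√100 = 1.4000
z-statistic: z = (x̄ - μ₀)/SE = (144.00 - 138)/1.4000 = 4.2857
Critical value: ±1.960
p-value < 0.0001
Decision: reject H₀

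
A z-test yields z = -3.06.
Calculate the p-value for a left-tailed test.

Answer: p-value ≈ 0.0011

Derivation:
For z = -3.06:
p = P(Z < -3.06) = Φ(-3.06) = 0.0011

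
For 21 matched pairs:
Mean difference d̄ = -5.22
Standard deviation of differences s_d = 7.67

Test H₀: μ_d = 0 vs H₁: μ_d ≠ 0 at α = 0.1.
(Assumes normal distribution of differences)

df = n - 1 = 20
SE = s_d/√n = 7.67/√21 = 1.6737
t = d̄/SE = -5.22/1.6737 = -3.1188
Critical value: t_{0.05,20} = ±1.725
p-value ≈ 0.0054
Decision: reject H₀

Answer: t = -3.1188, reject H₀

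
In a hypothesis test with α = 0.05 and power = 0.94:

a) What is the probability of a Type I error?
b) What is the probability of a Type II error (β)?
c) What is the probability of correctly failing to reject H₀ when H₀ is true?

a) Type I error probability = α = 0.05
b) Power = P(reject H₀ | H₁ true) = 1 - β = 0.94, so Type II error probability = β = 1 - Power = 0.06
c) P(fail to reject H₀ | H₀ true) = 1 - α = 0.95

Answer: a) 0.05, b) 0.06, c) 0.95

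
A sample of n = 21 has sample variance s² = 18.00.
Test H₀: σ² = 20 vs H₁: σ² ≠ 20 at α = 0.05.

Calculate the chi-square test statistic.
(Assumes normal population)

Answer: χ² = 18.0000, fail to reject H₀

Derivation:
df = n - 1 = 20
χ² = (n-1)s²/σ₀² = 20×18.00/20 = 18.0000
Critical values: χ²_{0.975,20} = 9.591, χ²_{0.025,20} = 34.170
Rejection region: χ² < 9.591 or χ² > 34.170
Decision: fail to reject H₀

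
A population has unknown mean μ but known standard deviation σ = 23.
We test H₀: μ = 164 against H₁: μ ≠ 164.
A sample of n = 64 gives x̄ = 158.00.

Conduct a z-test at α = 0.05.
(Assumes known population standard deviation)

Standard error: SE = σ/√n = 23/√64 = 2.8750
z-statistic: z = (x̄ - μ₀)/SE = (158.00 - 164)/2.8750 = -2.0870
Critical value: ±1.960
p-value = 0.0369
Decision: reject H₀

Answer: z = -2.0870, reject H₀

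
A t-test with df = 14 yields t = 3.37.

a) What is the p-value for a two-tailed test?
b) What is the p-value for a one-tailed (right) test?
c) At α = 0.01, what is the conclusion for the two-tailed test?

Using t-distribution with df = 14:
a) Two-tailed: p = 2×P(T > 3.37) = 0.0046
b) One-tailed: p = P(T > 3.37) = 0.0023
c) 0.0046 < 0.01, reject H₀

Answer: a) 0.0046, b) 0.0023, c) reject H₀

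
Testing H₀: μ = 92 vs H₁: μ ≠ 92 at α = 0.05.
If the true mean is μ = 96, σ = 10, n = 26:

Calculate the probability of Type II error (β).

Answer: β ≈ 0.4683

Derivation:
SE = σ/√n = 10/√26 = 1.9612
Critical values: μ₀ ± z_0.025×SE = 92 ± 1.960×1.9612
Acceptance region: (88.1560, 95.8440)
Under H₁ (μ = 96): z_high = (95.8440 - 96)/1.9612 = -0.0795, z_low = (88.1560 - 96)/1.9612 = -3.9996
β = P(not reject | H₁) = Φ(-0.0795) - Φ(-3.9996) ≈ 0.4683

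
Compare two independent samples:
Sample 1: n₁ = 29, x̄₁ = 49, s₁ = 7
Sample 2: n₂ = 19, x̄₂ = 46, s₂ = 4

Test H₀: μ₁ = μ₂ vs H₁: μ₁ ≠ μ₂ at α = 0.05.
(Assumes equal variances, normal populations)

Answer: t = 1.6920, fail to reject H₀

Derivation:
Pooled variance: s²_p = [28×7² + 18×4²]/(46) = 36.0870
s_p = 6.0072
SE = s_p×√(1/n₁ + 1/n₂) = 6.0072×√(1/29 + 1/19) = 1.7730
t = (x̄₁ - x̄₂)/SE = (49 - 46)/1.7730 = 1.6920
df = 46, t-critical = ±2.013
Decision: fail to reject H₀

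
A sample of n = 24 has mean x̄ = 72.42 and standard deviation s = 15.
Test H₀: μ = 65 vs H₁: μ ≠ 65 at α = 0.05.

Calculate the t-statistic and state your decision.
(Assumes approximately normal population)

Answer: t = 2.4233, reject H₀

Derivation:
df = n - 1 = 23
SE = s/√n = 15/√24 = 3.0619
t = (x̄ - μ₀)/SE = (72.42 - 65)/3.0619 = 2.4233
Critical value: t_{0.025,23} = ±2.069
p-value ≈ 0.0237
Decision: reject H₀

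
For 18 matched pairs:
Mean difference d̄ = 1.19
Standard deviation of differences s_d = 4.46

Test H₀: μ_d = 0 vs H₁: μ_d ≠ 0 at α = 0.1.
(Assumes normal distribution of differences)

df = n - 1 = 17
SE = s_d/√n = 4.46/√18 = 1.0512
t = d̄/SE = 1.19/1.0512 = 1.1320
Critical value: t_{0.05,17} = ±1.740
p-value ≈ 0.2733
Decision: fail to reject H₀

Answer: t = 1.1320, fail to reject H₀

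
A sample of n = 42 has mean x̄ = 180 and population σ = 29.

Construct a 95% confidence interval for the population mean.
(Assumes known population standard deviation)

Confidence level: 95%, α = 0.05
z_0.025 = 1.960
SE = σ/√n = 29/√42 = 4.4748
Margin of error = 1.960 × 4.4748 = 8.7706
CI: x̄ ± margin = 180 ± 8.7706
CI: (171.2294, 188.7706)

Answer: (171.2294, 188.7706)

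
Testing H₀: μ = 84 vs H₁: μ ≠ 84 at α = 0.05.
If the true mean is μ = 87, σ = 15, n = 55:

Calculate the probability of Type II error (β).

Answer: β ≈ 0.6830

Derivation:
SE = σ/√n = 15/√55 = 2.0226
Critical values: μ₀ ± z_0.025×SE = 84 ± 1.960×2.0226
Acceptance region: (80.0357, 87.9643)
Under H₁ (μ = 87): z_high = (87.9643 - 87)/2.0226 = 0.4768, z_low = (80.0357 - 87)/2.0226 = -3.4432
β = P(not reject | H₁) = Φ(0.4768) - Φ(-3.4432) ≈ 0.6830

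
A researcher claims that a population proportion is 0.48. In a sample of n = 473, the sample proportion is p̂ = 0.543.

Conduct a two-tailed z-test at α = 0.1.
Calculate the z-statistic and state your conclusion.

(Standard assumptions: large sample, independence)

Answer: z = 2.7425, reject H₀

Derivation:
H₀: p = 0.48, H₁: p ≠ 0.48
Standard error: SE = √(p₀(1-p₀)/n) = √(0.48×0.52/473) = 0.022972
z-statistic: z = (p̂ - p₀)/SE = (0.543 - 0.48)/0.022972 = 2.7425
Critical value: z_0.05 = ±1.645
p-value = 0.0061
Decision: reject H₀ at α = 0.1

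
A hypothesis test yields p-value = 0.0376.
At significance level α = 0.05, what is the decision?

Compare p-value to α:
0.0376 < 0.05
Decision: reject H₀

Answer: reject H₀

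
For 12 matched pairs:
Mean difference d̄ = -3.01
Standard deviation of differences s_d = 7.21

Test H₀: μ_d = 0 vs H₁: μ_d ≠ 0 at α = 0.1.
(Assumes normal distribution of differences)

df = n - 1 = 11
SE = s_d/√n = 7.21/√12 = 2.0813
t = d̄/SE = -3.01/2.0813 = -1.4462
Critical value: t_{0.05,11} = ±1.796
p-value ≈ 0.1760
Decision: fail to reject H₀

Answer: t = -1.4462, fail to reject H₀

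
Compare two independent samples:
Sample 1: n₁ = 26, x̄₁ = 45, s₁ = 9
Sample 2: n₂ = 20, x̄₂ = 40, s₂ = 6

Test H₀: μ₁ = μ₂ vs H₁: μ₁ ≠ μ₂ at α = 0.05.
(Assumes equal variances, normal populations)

Pooled variance: s²_p = [25×9² + 19×6²]/(44) = 61.5682
s_p = 7.8465
SE = s_p×√(1/n₁ + 1/n₂) = 7.8465×√(1/26 + 1/20) = 2.3337
t = (x̄₁ - x̄₂)/SE = (45 - 40)/2.3337 = 2.1425
df = 44, t-critical = ±2.015
Decision: reject H₀

Answer: t = 2.1425, reject H₀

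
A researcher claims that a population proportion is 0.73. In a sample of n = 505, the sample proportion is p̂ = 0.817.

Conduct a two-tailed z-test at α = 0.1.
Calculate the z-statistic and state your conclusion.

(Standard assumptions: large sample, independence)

Answer: z = 4.4037, reject H₀

Derivation:
H₀: p = 0.73, H₁: p ≠ 0.73
Standard error: SE = √(p₀(1-p₀)/n) = √(0.73×0.27/505) = 0.019756
z-statistic: z = (p̂ - p₀)/SE = (0.817 - 0.73)/0.019756 = 4.4037
Critical value: z_0.05 = ±1.645
p-value < 0.0001
Decision: reject H₀ at α = 0.1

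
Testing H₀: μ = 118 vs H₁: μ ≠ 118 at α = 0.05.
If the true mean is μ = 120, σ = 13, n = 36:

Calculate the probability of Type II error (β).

Answer: β ≈ 0.8481

Derivation:
SE = σ/√n = 13/√36 = 2.1667
Critical values: μ₀ ± z_0.025×SE = 118 ± 1.960×2.1667
Acceptance region: (113.7533, 122.2467)
Under H₁ (μ = 120): z_high = (122.2467 - 120)/2.1667 = 1.0369, z_low = (113.7533 - 120)/2.1667 = -2.8830
β = P(not reject | H₁) = Φ(1.0369) - Φ(-2.8830) ≈ 0.8481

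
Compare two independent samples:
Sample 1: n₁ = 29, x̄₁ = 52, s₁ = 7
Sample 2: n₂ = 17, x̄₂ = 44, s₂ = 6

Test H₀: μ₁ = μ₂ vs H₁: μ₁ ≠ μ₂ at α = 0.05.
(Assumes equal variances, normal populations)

Pooled variance: s²_p = [28×7² + 16×6²]/(44) = 44.2727
s_p = 6.6538
SE = s_p×√(1/n₁ + 1/n₂) = 6.6538×√(1/29 + 1/17) = 2.0325
t = (x̄₁ - x̄₂)/SE = (52 - 44)/2.0325 = 3.9360
df = 44, t-critical = ±2.015
Decision: reject H₀

Answer: t = 3.9360, reject H₀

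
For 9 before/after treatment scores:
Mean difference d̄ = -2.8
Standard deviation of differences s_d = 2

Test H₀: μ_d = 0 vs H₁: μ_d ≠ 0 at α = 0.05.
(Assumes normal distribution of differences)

df = n - 1 = 8
SE = s_d/√n = 2/√9 = 0.6667
t = d̄/SE = -2.8/0.6667 = -4.1998
Critical value: t_{0.025,8} = ±2.306
p-value ≈ 0.0030
Decision: reject H₀

Answer: t = -4.1998, reject H₀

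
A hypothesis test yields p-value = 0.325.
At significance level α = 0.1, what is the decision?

Compare p-value to α:
0.325 ≥ 0.1
Decision: fail to reject H₀

Answer: fail to reject H₀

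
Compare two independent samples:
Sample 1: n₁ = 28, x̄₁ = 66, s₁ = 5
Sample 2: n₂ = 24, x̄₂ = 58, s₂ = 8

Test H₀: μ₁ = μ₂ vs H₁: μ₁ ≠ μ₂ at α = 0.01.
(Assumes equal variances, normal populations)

Answer: t = 4.3889, reject H₀

Derivation:
Pooled variance: s²_p = [27×5² + 23×8²]/(50) = 42.9400
s_p = 6.5529
SE = s_p×√(1/n₁ + 1/n₂) = 6.5529×√(1/28 + 1/24) = 1.8228
t = (x̄₁ - x̄₂)/SE = (66 - 58)/1.8228 = 4.3889
df = 50, t-critical = ±2.678
Decision: reject H₀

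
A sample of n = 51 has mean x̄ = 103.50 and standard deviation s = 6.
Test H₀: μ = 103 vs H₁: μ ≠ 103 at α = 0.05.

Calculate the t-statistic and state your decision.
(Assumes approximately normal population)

Answer: t = 0.5951, fail to reject H₀

Derivation:
df = n - 1 = 50
SE = s/√n = 6/√51 = 0.8402
t = (x̄ - μ₀)/SE = (103.50 - 103)/0.8402 = 0.5951
Critical value: t_{0.025,50} = ±2.009
p-value ≈ 0.5545
Decision: fail to reject H₀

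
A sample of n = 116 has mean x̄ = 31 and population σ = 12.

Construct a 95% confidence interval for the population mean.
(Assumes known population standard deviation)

Confidence level: 95%, α = 0.05
z_0.025 = 1.960
SE = σ/√n = 12/√116 = 1.1142
Margin of error = 1.960 × 1.1142 = 2.1838
CI: x̄ ± margin = 31 ± 2.1838
CI: (28.8162, 33.1838)

Answer: (28.8162, 33.1838)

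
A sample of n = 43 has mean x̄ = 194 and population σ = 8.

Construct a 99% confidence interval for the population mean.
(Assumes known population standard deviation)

Answer: (190.8573, 197.1427)

Derivation:
Confidence level: 99%, α = 0.01
z_0.005 = 2.576
SE = σ/√n = 8/√43 = 1.2200
Margin of error = 2.576 × 1.2200 = 3.1427
CI: x̄ ± margin = 194 ± 3.1427
CI: (190.8573, 197.1427)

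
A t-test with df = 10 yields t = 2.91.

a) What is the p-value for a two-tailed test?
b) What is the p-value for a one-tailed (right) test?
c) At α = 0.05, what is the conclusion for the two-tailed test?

Answer: a) 0.0156, b) 0.0078, c) reject H₀

Derivation:
Using t-distribution with df = 10:
a) Two-tailed: p = 2×P(T > 2.91) = 0.0156
b) One-tailed: p = P(T > 2.91) = 0.0078
c) 0.0156 < 0.05, reject H₀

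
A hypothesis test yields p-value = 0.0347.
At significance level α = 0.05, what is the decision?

Compare p-value to α:
0.0347 < 0.05
Decision: reject H₀

Answer: reject H₀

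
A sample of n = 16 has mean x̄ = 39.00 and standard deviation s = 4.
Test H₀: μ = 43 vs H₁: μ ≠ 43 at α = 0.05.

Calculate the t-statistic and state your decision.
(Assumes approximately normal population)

Answer: t = -4.0000, reject H₀

Derivation:
df = n - 1 = 15
SE = s/√n = 4/√16 = 1.0000
t = (x̄ - μ₀)/SE = (39.00 - 43)/1.0000 = -4.0000
Critical value: t_{0.025,15} = ±2.131
p-value ≈ 0.0012
Decision: reject H₀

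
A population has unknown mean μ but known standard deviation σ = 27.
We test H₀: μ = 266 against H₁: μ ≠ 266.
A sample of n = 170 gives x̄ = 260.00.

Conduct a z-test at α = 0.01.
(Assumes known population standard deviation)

Answer: z = -2.8974, reject H₀

Derivation:
Standard error: SE = σ/√n = 27/√170 = 2.0708
z-statistic: z = (x̄ - μ₀)/SE = (260.00 - 266)/2.0708 = -2.8974
Critical value: ±2.576
p-value = 0.0038
Decision: reject H₀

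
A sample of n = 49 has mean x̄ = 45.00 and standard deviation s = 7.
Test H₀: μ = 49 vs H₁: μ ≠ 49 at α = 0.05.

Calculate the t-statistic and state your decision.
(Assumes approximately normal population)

df = n - 1 = 48
SE = s/√n = 7/√49 = 1.0000
t = (x̄ - μ₀)/SE = (45.00 - 49)/1.0000 = -4.0000
Critical value: t_{0.025,48} = ±2.011
p-value ≈ 0.0002
Decision: reject H₀

Answer: t = -4.0000, reject H₀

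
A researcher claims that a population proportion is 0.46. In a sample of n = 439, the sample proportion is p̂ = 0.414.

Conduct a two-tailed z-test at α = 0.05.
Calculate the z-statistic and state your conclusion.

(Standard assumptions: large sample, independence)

Answer: z = -1.9338, fail to reject H₀

Derivation:
H₀: p = 0.46, H₁: p ≠ 0.46
Standard error: SE = √(p₀(1-p₀)/n) = √(0.46×0.54/439) = 0.023787
z-statistic: z = (p̂ - p₀)/SE = (0.414 - 0.46)/0.023787 = -1.9338
Critical value: z_0.025 = ±1.960
p-value = 0.0531
Decision: fail to reject H₀ at α = 0.05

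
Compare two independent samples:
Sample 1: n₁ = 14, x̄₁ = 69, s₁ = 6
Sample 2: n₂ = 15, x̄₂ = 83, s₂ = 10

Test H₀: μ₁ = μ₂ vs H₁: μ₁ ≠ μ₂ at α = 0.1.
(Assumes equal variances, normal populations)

Answer: t = -4.5293, reject H₀

Derivation:
Pooled variance: s²_p = [13×6² + 14×10²]/(27) = 69.1852
s_p = 8.3178
SE = s_p×√(1/n₁ + 1/n₂) = 8.3178×√(1/14 + 1/15) = 3.0910
t = (x̄₁ - x̄₂)/SE = (69 - 83)/3.0910 = -4.5293
df = 27, t-critical = ±1.703
Decision: reject H₀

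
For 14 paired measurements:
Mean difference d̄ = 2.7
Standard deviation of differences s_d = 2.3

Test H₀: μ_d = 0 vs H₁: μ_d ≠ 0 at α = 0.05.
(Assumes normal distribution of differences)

Answer: t = 4.3924, reject H₀

Derivation:
df = n - 1 = 13
SE = s_d/√n = 2.3/√14 = 0.6147
t = d̄/SE = 2.7/0.6147 = 4.3924
Critical value: t_{0.025,13} = ±2.160
p-value ≈ 0.0007
Decision: reject H₀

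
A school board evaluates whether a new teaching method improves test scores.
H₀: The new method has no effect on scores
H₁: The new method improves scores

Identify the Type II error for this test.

Answer: Failing to adopt an effective teaching method

Derivation:
Type I error: rejecting H₀ when it is actually true (false positive).
Type II error: failing to reject H₀ when H₁ is actually true (false negative).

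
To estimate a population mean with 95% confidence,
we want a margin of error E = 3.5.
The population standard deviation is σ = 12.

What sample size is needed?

Answer: n = 46

Derivation:
z_0.025 = 1.960
n = (z×σ/E)² = (1.960×12/3.5)²
n = 45.1584
Round up: n = 46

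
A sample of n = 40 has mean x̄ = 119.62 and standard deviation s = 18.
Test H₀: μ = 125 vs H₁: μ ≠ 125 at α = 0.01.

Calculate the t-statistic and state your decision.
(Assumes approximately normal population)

Answer: t = -1.8904, fail to reject H₀

Derivation:
df = n - 1 = 39
SE = s/√n = 18/√40 = 2.8460
t = (x̄ - μ₀)/SE = (119.62 - 125)/2.8460 = -1.8904
Critical value: t_{0.005,39} = ±2.708
p-value ≈ 0.0662
Decision: fail to reject H₀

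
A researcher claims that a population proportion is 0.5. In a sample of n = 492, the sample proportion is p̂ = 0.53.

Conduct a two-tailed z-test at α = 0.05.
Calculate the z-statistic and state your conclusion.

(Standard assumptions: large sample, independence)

Answer: z = 1.3308, fail to reject H₀

Derivation:
H₀: p = 0.5, H₁: p ≠ 0.5
Standard error: SE = √(p₀(1-p₀)/n) = √(0.5×0.5/492) = 0.022542
z-statistic: z = (p̂ - p₀)/SE = (0.53 - 0.5)/0.022542 = 1.3308
Critical value: z_0.025 = ±1.960
p-value = 0.1833
Decision: fail to reject H₀ at α = 0.05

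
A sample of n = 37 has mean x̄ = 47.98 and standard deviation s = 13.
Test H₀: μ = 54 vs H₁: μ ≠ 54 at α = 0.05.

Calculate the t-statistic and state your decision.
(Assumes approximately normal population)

Answer: t = -2.8168, reject H₀

Derivation:
df = n - 1 = 36
SE = s/√n = 13/√37 = 2.1372
t = (x̄ - μ₀)/SE = (47.98 - 54)/2.1372 = -2.8168
Critical value: t_{0.025,36} = ±2.028
p-value ≈ 0.0078
Decision: reject H₀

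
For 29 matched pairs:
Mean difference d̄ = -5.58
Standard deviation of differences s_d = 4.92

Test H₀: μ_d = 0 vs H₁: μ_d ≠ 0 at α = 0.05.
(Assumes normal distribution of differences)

Answer: t = -6.1077, reject H₀

Derivation:
df = n - 1 = 28
SE = s_d/√n = 4.92/√29 = 0.9136
t = d̄/SE = -5.58/0.9136 = -6.1077
Critical value: t_{0.025,28} = ±2.048
p-value < 0.0001
Decision: reject H₀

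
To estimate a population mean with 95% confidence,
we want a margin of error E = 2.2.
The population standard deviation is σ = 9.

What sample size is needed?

z_0.025 = 1.960
n = (z×σ/E)² = (1.960×9/2.2)²
n = 64.2912
Round up: n = 65

Answer: n = 65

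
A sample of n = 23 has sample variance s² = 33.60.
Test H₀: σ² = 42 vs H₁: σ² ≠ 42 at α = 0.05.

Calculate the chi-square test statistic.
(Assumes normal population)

df = n - 1 = 22
χ² = (n-1)s²/σ₀² = 22×33.60/42 = 17.6000
Critical values: χ²_{0.975,22} = 10.982, χ²_{0.025,22} = 36.781
Rejection region: χ² < 10.982 or χ² > 36.781
Decision: fail to reject H₀

Answer: χ² = 17.6000, fail to reject H₀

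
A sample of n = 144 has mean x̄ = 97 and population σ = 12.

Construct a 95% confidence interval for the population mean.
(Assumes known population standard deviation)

Answer: (95.0400, 98.9600)

Derivation:
Confidence level: 95%, α = 0.05
z_0.025 = 1.960
SE = σ/√n = 12/√144 = 1.0000
Margin of error = 1.960 × 1.0000 = 1.9600
CI: x̄ ± margin = 97 ± 1.9600
CI: (95.0400, 98.9600)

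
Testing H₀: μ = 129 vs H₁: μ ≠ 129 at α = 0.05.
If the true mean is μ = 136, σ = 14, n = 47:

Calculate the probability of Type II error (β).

SE = σ/√n = 14/√47 = 2.0421
Critical values: μ₀ ± z_0.025×SE = 129 ± 1.960×2.0421
Acceptance region: (124.9975, 133.0025)
Under H₁ (μ = 136): z_high = (133.0025 - 136)/2.0421 = -1.4679, z_low = (124.9975 - 136)/2.0421 = -5.3878
β = P(not reject | H₁) = Φ(-1.4679) - Φ(-5.3878) ≈ 0.0711

Answer: β ≈ 0.0711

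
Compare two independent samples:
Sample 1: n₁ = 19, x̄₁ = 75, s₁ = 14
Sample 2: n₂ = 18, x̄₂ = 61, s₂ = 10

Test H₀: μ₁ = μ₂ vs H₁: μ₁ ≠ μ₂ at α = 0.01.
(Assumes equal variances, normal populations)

Pooled variance: s²_p = [18×14² + 17×10²]/(35) = 149.3714
s_p = 12.2218
SE = s_p×√(1/n₁ + 1/n₂) = 12.2218×√(1/19 + 1/18) = 4.0200
t = (x̄₁ - x̄₂)/SE = (75 - 61)/4.0200 = 3.4826
df = 35, t-critical = ±2.724
Decision: reject H₀

Answer: t = 3.4826, reject H₀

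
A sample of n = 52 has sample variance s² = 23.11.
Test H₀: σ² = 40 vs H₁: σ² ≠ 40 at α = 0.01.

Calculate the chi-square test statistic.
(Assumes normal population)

Answer: χ² = 29.4652, fail to reject H₀

Derivation:
df = n - 1 = 51
χ² = (n-1)s²/σ₀² = 51×23.11/40 = 29.4652
Critical values: χ²_{0.995,51} = 28.735, χ²_{0.005,51} = 80.747
Rejection region: χ² < 28.735 or χ² > 80.747
Decision: fail to reject H₀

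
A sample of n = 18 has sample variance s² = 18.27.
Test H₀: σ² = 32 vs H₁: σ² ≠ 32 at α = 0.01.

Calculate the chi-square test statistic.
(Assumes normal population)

Answer: χ² = 9.7059, fail to reject H₀

Derivation:
df = n - 1 = 17
χ² = (n-1)s²/σ₀² = 17×18.27/32 = 9.7059
Critical values: χ²_{0.995,17} = 5.697, χ²_{0.005,17} = 35.718
Rejection region: χ² < 5.697 or χ² > 35.718
Decision: fail to reject H₀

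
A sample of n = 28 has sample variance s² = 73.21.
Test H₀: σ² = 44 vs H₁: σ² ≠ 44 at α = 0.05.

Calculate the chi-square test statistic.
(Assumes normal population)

Answer: χ² = 44.9243, reject H₀

Derivation:
df = n - 1 = 27
χ² = (n-1)s²/σ₀² = 27×73.21/44 = 44.9243
Critical values: χ²_{0.975,27} = 14.573, χ²_{0.025,27} = 43.195
Rejection region: χ² < 14.573 or χ² > 43.195
Decision: reject H₀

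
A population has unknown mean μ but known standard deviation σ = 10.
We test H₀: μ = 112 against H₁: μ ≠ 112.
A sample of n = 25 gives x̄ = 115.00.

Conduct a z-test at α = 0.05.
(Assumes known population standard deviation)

Answer: z = 1.5000, fail to reject H₀

Derivation:
Standard error: SE = σ/√n = 10/√25 = 2.0000
z-statistic: z = (x̄ - μ₀)/SE = (115.00 - 112)/2.0000 = 1.5000
Critical value: ±1.960
p-value = 0.1336
Decision: fail to reject H₀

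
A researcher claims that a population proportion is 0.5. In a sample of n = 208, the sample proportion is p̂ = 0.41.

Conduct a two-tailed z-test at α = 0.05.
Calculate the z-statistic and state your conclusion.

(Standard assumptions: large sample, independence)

H₀: p = 0.5, H₁: p ≠ 0.5
Standard error: SE = √(p₀(1-p₀)/n) = √(0.5×0.5/208) = 0.034669
z-statistic: z = (p̂ - p₀)/SE = (0.41 - 0.5)/0.034669 = -2.5960
Critical value: z_0.025 = ±1.960
p-value = 0.0094
Decision: reject H₀ at α = 0.05

Answer: z = -2.5960, reject H₀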